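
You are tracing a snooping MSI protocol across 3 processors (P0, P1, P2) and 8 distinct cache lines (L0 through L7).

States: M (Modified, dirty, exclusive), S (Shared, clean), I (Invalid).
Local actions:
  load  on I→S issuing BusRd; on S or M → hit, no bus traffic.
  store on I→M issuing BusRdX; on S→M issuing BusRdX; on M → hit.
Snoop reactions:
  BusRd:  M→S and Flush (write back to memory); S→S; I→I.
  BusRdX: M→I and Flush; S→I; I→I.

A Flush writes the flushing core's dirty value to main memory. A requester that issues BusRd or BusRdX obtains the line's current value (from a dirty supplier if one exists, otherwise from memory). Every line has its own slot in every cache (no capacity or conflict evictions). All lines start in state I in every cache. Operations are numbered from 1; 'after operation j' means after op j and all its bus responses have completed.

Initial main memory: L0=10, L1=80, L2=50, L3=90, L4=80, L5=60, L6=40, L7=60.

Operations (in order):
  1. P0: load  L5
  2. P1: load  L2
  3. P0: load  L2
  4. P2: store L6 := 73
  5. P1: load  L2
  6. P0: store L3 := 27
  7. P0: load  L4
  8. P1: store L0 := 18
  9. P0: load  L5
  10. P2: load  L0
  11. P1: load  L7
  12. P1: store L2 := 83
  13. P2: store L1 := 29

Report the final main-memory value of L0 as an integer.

memory[L0] = 18

step 1: P0: load  L5  ⟶  SII  (L5)  txn=BusRd  M[L5]=60
step 2: P1: load  L2  ⟶  ISI  (L2)  txn=BusRd  M[L2]=50
step 3: P0: load  L2  ⟶  SSI  (L2)  txn=BusRd  M[L2]=50
step 4: P2: store L6 := 73  ⟶  IIM  (L6)  txn=BusRdX  M[L6]=40
step 5: P1: load  L2  ⟶  SSI  (L2)  txn=∅  M[L2]=50
step 6: P0: store L3 := 27  ⟶  MII  (L3)  txn=BusRdX  M[L3]=90
step 7: P0: load  L4  ⟶  SII  (L4)  txn=BusRd  M[L4]=80
step 8: P1: store L0 := 18  ⟶  IMI  (L0)  txn=BusRdX  M[L0]=10
step 9: P0: load  L5  ⟶  SII  (L5)  txn=∅  M[L5]=60
step 10: P2: load  L0  ⟶  ISS  (L0)  txn=BusRd+Flush  M[L0]=18
step 11: P1: load  L7  ⟶  ISI  (L7)  txn=BusRd  M[L7]=60
step 12: P1: store L2 := 83  ⟶  IMI  (L2)  txn=BusRdX  M[L2]=50
step 13: P2: store L1 := 29  ⟶  IIM  (L1)  txn=BusRdX  M[L1]=80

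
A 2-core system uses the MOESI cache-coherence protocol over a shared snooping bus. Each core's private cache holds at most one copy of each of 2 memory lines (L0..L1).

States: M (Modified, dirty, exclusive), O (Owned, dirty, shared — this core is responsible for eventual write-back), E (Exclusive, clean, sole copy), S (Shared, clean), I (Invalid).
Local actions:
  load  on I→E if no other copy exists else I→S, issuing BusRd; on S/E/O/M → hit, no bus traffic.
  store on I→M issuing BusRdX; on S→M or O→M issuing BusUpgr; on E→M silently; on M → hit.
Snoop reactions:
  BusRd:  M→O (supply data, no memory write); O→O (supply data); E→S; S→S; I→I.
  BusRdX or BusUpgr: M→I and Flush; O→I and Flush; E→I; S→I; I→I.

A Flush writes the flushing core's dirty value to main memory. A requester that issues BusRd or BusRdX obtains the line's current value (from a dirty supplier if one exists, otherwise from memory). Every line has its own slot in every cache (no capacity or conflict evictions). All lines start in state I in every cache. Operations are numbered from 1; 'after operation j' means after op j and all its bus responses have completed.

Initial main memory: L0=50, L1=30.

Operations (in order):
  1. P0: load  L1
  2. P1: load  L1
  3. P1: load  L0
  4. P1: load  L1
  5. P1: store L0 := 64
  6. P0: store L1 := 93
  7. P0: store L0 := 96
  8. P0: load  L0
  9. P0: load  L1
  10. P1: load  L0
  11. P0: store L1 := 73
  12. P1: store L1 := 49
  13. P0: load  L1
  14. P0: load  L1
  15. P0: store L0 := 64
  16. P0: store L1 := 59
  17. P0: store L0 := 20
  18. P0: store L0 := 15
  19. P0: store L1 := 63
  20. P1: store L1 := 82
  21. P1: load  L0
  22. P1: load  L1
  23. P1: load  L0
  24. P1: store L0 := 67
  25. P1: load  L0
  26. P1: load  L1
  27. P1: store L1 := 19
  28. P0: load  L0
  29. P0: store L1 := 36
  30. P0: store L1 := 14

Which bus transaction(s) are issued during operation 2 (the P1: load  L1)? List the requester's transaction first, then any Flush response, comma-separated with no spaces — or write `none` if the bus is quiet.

bus = BusRd

step 1: P0: load  L1  ⟶  EI  (L1)  txn=BusRd  M[L1]=30
step 2: P1: load  L1  ⟶  SS  (L1)  txn=BusRd  M[L1]=30
step 3: P1: load  L0  ⟶  IE  (L0)  txn=BusRd  M[L0]=50
step 4: P1: load  L1  ⟶  SS  (L1)  txn=∅  M[L1]=30
step 5: P1: store L0 := 64  ⟶  IM  (L0)  txn=∅  M[L0]=50
step 6: P0: store L1 := 93  ⟶  MI  (L1)  txn=BusUpgr  M[L1]=30
step 7: P0: store L0 := 96  ⟶  MI  (L0)  txn=BusRdX+Flush  M[L0]=64
step 8: P0: load  L0  ⟶  MI  (L0)  txn=∅  M[L0]=64
step 9: P0: load  L1  ⟶  MI  (L1)  txn=∅  M[L1]=30
step 10: P1: load  L0  ⟶  OS  (L0)  txn=BusRd  M[L0]=64
step 11: P0: store L1 := 73  ⟶  MI  (L1)  txn=∅  M[L1]=30
step 12: P1: store L1 := 49  ⟶  IM  (L1)  txn=BusRdX+Flush  M[L1]=73
step 13: P0: load  L1  ⟶  SO  (L1)  txn=BusRd  M[L1]=73
step 14: P0: load  L1  ⟶  SO  (L1)  txn=∅  M[L1]=73
step 15: P0: store L0 := 64  ⟶  MI  (L0)  txn=BusUpgr  M[L0]=64
step 16: P0: store L1 := 59  ⟶  MI  (L1)  txn=BusUpgr+Flush  M[L1]=49
step 17: P0: store L0 := 20  ⟶  MI  (L0)  txn=∅  M[L0]=64
step 18: P0: store L0 := 15  ⟶  MI  (L0)  txn=∅  M[L0]=64
step 19: P0: store L1 := 63  ⟶  MI  (L1)  txn=∅  M[L1]=49
step 20: P1: store L1 := 82  ⟶  IM  (L1)  txn=BusRdX+Flush  M[L1]=63
step 21: P1: load  L0  ⟶  OS  (L0)  txn=BusRd  M[L0]=64
step 22: P1: load  L1  ⟶  IM  (L1)  txn=∅  M[L1]=63
step 23: P1: load  L0  ⟶  OS  (L0)  txn=∅  M[L0]=64
step 24: P1: store L0 := 67  ⟶  IM  (L0)  txn=BusUpgr+Flush  M[L0]=15
step 25: P1: load  L0  ⟶  IM  (L0)  txn=∅  M[L0]=15
step 26: P1: load  L1  ⟶  IM  (L1)  txn=∅  M[L1]=63
step 27: P1: store L1 := 19  ⟶  IM  (L1)  txn=∅  M[L1]=63
step 28: P0: load  L0  ⟶  SO  (L0)  txn=BusRd  M[L0]=15
step 29: P0: store L1 := 36  ⟶  MI  (L1)  txn=BusRdX+Flush  M[L1]=19
step 30: P0: store L1 := 14  ⟶  MI  (L1)  txn=∅  M[L1]=19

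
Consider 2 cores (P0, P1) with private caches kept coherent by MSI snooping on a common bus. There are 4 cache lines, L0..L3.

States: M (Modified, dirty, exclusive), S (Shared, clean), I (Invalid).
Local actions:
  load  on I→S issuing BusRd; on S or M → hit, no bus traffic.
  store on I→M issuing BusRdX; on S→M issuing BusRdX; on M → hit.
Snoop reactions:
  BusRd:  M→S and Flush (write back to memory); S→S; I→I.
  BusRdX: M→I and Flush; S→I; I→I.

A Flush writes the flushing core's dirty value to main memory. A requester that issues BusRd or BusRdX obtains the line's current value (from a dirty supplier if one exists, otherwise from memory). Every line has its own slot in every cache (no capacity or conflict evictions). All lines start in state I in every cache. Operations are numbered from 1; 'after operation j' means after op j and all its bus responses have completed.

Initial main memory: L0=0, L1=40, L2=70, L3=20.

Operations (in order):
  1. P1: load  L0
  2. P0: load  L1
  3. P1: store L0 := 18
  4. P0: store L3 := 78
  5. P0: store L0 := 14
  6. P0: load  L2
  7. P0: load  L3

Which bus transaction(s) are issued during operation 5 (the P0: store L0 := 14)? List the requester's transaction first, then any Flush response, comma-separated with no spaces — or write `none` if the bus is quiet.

bus = BusRdX,Flush

[1] P1: load  L0 | P0:I, P1:S(0) | bus: BusRd
[2] P0: load  L1 | P0:S(40), P1:I | bus: BusRd
[3] P1: store L0 := 18 | P0:I, P1:M(18) | bus: BusRdX
[4] P0: store L3 := 78 | P0:M(78), P1:I | bus: BusRdX
[5] P0: store L0 := 14 | P0:M(14), P1:I | bus: BusRdX,Flush
[6] P0: load  L2 | P0:S(70), P1:I | bus: BusRd
[7] P0: load  L3 | P0:M(78), P1:I | bus: none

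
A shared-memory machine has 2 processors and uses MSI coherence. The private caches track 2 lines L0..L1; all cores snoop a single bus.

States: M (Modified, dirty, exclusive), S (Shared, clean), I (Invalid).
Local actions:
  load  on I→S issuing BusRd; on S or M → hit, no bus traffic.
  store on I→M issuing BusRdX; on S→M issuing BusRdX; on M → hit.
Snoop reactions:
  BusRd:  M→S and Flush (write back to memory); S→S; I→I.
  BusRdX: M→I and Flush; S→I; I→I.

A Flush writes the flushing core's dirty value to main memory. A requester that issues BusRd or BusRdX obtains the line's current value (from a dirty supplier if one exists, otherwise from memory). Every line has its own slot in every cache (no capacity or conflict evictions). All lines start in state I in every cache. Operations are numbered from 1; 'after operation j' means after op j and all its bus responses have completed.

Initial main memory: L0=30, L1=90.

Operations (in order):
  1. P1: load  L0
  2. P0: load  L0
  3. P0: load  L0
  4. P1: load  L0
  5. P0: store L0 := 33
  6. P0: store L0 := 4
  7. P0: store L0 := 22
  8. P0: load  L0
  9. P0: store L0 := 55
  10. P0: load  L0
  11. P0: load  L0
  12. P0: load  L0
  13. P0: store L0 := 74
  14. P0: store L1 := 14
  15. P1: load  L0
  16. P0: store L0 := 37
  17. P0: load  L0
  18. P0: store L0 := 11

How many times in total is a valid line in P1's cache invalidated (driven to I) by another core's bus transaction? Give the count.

[1] P1: load  L0 | P0:I, P1:S(30) | bus: BusRd
[2] P0: load  L0 | P0:S(30), P1:S(30) | bus: BusRd
[3] P0: load  L0 | P0:S(30), P1:S(30) | bus: none
[4] P1: load  L0 | P0:S(30), P1:S(30) | bus: none
[5] P0: store L0 := 33 | P0:M(33), P1:I | bus: BusRdX
[6] P0: store L0 := 4 | P0:M(4), P1:I | bus: none
[7] P0: store L0 := 22 | P0:M(22), P1:I | bus: none
[8] P0: load  L0 | P0:M(22), P1:I | bus: none
[9] P0: store L0 := 55 | P0:M(55), P1:I | bus: none
[10] P0: load  L0 | P0:M(55), P1:I | bus: none
[11] P0: load  L0 | P0:M(55), P1:I | bus: none
[12] P0: load  L0 | P0:M(55), P1:I | bus: none
[13] P0: store L0 := 74 | P0:M(74), P1:I | bus: none
[14] P0: store L1 := 14 | P0:M(14), P1:I | bus: BusRdX
[15] P1: load  L0 | P0:S(74), P1:S(74) | bus: BusRd,Flush
[16] P0: store L0 := 37 | P0:M(37), P1:I | bus: BusRdX
[17] P0: load  L0 | P0:M(37), P1:I | bus: none
[18] P0: store L0 := 11 | P0:M(11), P1:I | bus: none

invalidations = 2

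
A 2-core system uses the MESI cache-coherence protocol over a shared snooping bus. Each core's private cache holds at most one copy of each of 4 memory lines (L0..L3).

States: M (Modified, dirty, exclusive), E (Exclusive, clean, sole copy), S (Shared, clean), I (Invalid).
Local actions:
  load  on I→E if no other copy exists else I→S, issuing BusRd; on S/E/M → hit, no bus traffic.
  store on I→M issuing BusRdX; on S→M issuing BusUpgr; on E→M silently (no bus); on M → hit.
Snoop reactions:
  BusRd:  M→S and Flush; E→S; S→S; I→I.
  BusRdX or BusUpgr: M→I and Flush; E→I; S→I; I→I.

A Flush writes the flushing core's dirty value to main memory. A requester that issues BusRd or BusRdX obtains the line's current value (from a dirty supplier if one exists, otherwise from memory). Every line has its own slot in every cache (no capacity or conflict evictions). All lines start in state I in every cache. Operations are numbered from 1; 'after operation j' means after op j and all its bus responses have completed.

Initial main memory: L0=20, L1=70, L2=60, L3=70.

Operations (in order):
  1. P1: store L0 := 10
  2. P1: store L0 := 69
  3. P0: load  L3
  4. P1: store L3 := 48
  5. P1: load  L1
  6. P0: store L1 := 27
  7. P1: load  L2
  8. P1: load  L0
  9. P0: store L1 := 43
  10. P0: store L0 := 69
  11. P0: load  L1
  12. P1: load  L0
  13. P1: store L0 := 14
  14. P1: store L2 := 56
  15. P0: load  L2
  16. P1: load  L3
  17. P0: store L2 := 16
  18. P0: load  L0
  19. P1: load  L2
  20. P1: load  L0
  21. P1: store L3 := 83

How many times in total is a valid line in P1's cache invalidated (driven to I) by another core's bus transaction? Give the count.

invalidations = 3

step 1: P1: store L0 := 10  ⟶  IM  (L0)  txn=BusRdX  M[L0]=20
step 2: P1: store L0 := 69  ⟶  IM  (L0)  txn=∅  M[L0]=20
step 3: P0: load  L3  ⟶  EI  (L3)  txn=BusRd  M[L3]=70
step 4: P1: store L3 := 48  ⟶  IM  (L3)  txn=BusRdX  M[L3]=70
step 5: P1: load  L1  ⟶  IE  (L1)  txn=BusRd  M[L1]=70
step 6: P0: store L1 := 27  ⟶  MI  (L1)  txn=BusRdX  M[L1]=70
step 7: P1: load  L2  ⟶  IE  (L2)  txn=BusRd  M[L2]=60
step 8: P1: load  L0  ⟶  IM  (L0)  txn=∅  M[L0]=20
step 9: P0: store L1 := 43  ⟶  MI  (L1)  txn=∅  M[L1]=70
step 10: P0: store L0 := 69  ⟶  MI  (L0)  txn=BusRdX+Flush  M[L0]=69
step 11: P0: load  L1  ⟶  MI  (L1)  txn=∅  M[L1]=70
step 12: P1: load  L0  ⟶  SS  (L0)  txn=BusRd+Flush  M[L0]=69
step 13: P1: store L0 := 14  ⟶  IM  (L0)  txn=BusUpgr  M[L0]=69
step 14: P1: store L2 := 56  ⟶  IM  (L2)  txn=∅  M[L2]=60
step 15: P0: load  L2  ⟶  SS  (L2)  txn=BusRd+Flush  M[L2]=56
step 16: P1: load  L3  ⟶  IM  (L3)  txn=∅  M[L3]=70
step 17: P0: store L2 := 16  ⟶  MI  (L2)  txn=BusUpgr  M[L2]=56
step 18: P0: load  L0  ⟶  SS  (L0)  txn=BusRd+Flush  M[L0]=14
step 19: P1: load  L2  ⟶  SS  (L2)  txn=BusRd+Flush  M[L2]=16
step 20: P1: load  L0  ⟶  SS  (L0)  txn=∅  M[L0]=14
step 21: P1: store L3 := 83  ⟶  IM  (L3)  txn=∅  M[L3]=70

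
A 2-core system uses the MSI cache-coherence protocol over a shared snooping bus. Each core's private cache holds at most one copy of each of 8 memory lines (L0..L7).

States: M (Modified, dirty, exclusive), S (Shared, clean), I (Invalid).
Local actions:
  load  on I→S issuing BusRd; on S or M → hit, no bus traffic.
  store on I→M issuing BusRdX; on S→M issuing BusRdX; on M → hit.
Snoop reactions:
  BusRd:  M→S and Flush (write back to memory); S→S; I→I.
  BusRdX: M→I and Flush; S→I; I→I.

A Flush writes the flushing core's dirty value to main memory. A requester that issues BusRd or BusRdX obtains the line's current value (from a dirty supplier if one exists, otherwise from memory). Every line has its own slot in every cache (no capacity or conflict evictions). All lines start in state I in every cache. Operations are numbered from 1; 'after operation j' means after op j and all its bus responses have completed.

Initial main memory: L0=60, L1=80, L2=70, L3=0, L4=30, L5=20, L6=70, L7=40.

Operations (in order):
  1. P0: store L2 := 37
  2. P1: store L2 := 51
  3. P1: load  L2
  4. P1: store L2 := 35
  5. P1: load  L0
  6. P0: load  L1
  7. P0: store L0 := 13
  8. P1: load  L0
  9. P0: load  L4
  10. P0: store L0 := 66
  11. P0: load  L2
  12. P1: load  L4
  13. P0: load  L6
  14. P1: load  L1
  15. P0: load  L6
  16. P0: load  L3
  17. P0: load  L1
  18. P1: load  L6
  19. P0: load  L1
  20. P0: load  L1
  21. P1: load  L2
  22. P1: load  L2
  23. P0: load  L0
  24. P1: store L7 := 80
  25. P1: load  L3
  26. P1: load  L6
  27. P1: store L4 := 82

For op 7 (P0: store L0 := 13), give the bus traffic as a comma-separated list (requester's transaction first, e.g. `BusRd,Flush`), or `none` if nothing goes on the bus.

bus = BusRdX

step 1: P0: store L2 := 37  ⟶  MI  (L2)  txn=BusRdX  M[L2]=70
step 2: P1: store L2 := 51  ⟶  IM  (L2)  txn=BusRdX+Flush  M[L2]=37
step 3: P1: load  L2  ⟶  IM  (L2)  txn=∅  M[L2]=37
step 4: P1: store L2 := 35  ⟶  IM  (L2)  txn=∅  M[L2]=37
step 5: P1: load  L0  ⟶  IS  (L0)  txn=BusRd  M[L0]=60
step 6: P0: load  L1  ⟶  SI  (L1)  txn=BusRd  M[L1]=80
step 7: P0: store L0 := 13  ⟶  MI  (L0)  txn=BusRdX  M[L0]=60
step 8: P1: load  L0  ⟶  SS  (L0)  txn=BusRd+Flush  M[L0]=13
step 9: P0: load  L4  ⟶  SI  (L4)  txn=BusRd  M[L4]=30
step 10: P0: store L0 := 66  ⟶  MI  (L0)  txn=BusRdX  M[L0]=13
step 11: P0: load  L2  ⟶  SS  (L2)  txn=BusRd+Flush  M[L2]=35
step 12: P1: load  L4  ⟶  SS  (L4)  txn=BusRd  M[L4]=30
step 13: P0: load  L6  ⟶  SI  (L6)  txn=BusRd  M[L6]=70
step 14: P1: load  L1  ⟶  SS  (L1)  txn=BusRd  M[L1]=80
step 15: P0: load  L6  ⟶  SI  (L6)  txn=∅  M[L6]=70
step 16: P0: load  L3  ⟶  SI  (L3)  txn=BusRd  M[L3]=0
step 17: P0: load  L1  ⟶  SS  (L1)  txn=∅  M[L1]=80
step 18: P1: load  L6  ⟶  SS  (L6)  txn=BusRd  M[L6]=70
step 19: P0: load  L1  ⟶  SS  (L1)  txn=∅  M[L1]=80
step 20: P0: load  L1  ⟶  SS  (L1)  txn=∅  M[L1]=80
step 21: P1: load  L2  ⟶  SS  (L2)  txn=∅  M[L2]=35
step 22: P1: load  L2  ⟶  SS  (L2)  txn=∅  M[L2]=35
step 23: P0: load  L0  ⟶  MI  (L0)  txn=∅  M[L0]=13
step 24: P1: store L7 := 80  ⟶  IM  (L7)  txn=BusRdX  M[L7]=40
step 25: P1: load  L3  ⟶  SS  (L3)  txn=BusRd  M[L3]=0
step 26: P1: load  L6  ⟶  SS  (L6)  txn=∅  M[L6]=70
step 27: P1: store L4 := 82  ⟶  IM  (L4)  txn=BusRdX  M[L4]=30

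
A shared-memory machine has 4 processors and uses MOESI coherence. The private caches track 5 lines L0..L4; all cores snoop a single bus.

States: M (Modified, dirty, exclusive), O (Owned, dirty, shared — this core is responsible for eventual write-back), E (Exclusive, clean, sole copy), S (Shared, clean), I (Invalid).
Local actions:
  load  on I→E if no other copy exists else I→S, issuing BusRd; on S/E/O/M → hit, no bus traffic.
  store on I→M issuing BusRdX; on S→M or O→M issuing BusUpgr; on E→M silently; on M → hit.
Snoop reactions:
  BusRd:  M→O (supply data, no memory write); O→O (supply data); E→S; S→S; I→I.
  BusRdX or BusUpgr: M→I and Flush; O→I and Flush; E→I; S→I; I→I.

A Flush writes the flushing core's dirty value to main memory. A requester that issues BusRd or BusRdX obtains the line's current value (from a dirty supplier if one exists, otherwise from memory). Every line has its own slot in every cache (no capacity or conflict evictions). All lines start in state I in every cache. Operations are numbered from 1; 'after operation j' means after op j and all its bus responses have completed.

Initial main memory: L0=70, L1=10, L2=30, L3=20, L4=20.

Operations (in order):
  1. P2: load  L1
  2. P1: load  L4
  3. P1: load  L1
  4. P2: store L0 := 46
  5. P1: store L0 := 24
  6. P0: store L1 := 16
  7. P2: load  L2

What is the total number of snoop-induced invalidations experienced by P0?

invalidations = 0

[1] P2: load  L1 | P0:I, P1:I, P2:E(10), P3:I | bus: BusRd
[2] P1: load  L4 | P0:I, P1:E(20), P2:I, P3:I | bus: BusRd
[3] P1: load  L1 | P0:I, P1:S(10), P2:S(10), P3:I | bus: BusRd
[4] P2: store L0 := 46 | P0:I, P1:I, P2:M(46), P3:I | bus: BusRdX
[5] P1: store L0 := 24 | P0:I, P1:M(24), P2:I, P3:I | bus: BusRdX,Flush
[6] P0: store L1 := 16 | P0:M(16), P1:I, P2:I, P3:I | bus: BusRdX
[7] P2: load  L2 | P0:I, P1:I, P2:E(30), P3:I | bus: BusRd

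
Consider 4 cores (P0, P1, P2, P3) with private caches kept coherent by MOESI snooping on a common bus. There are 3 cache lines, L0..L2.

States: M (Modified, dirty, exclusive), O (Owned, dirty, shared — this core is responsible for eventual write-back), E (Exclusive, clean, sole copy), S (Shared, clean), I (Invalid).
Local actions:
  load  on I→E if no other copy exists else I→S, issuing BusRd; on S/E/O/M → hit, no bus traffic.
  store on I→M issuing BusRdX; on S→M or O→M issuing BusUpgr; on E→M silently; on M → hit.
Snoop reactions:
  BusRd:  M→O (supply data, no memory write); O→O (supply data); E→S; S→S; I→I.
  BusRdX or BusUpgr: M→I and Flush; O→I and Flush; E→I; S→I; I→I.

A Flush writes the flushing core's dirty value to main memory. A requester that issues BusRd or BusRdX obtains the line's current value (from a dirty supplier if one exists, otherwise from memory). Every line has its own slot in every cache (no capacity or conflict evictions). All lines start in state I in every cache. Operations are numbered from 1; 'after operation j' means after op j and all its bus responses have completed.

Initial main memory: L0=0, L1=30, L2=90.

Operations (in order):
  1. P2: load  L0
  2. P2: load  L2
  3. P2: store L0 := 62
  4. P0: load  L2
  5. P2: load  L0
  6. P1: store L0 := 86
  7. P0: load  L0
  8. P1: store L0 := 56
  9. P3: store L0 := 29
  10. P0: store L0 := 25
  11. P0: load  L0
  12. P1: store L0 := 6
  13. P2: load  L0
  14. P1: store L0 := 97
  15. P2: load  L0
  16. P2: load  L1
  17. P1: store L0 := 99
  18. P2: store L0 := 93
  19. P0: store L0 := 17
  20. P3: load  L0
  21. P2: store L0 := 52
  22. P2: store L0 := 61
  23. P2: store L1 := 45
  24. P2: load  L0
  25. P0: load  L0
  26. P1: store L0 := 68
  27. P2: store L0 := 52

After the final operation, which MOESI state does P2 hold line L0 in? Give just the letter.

state = M

1. P2: load  L0  bus=[BusRd]  L0: P0=I P1=I P2=E P3=I  mem[L0]=0
2. P2: load  L2  bus=[BusRd]  L2: P0=I P1=I P2=E P3=I  mem[L2]=90
3. P2: store L0 := 62  bus=[-]  L0: P0=I P1=I P2=M P3=I  mem[L0]=0
4. P0: load  L2  bus=[BusRd]  L2: P0=S P1=I P2=S P3=I  mem[L2]=90
5. P2: load  L0  bus=[-]  L0: P0=I P1=I P2=M P3=I  mem[L0]=0
6. P1: store L0 := 86  bus=[BusRdX,Flush]  L0: P0=I P1=M P2=I P3=I  mem[L0]=62
7. P0: load  L0  bus=[BusRd]  L0: P0=S P1=O P2=I P3=I  mem[L0]=62
8. P1: store L0 := 56  bus=[BusUpgr]  L0: P0=I P1=M P2=I P3=I  mem[L0]=62
9. P3: store L0 := 29  bus=[BusRdX,Flush]  L0: P0=I P1=I P2=I P3=M  mem[L0]=56
10. P0: store L0 := 25  bus=[BusRdX,Flush]  L0: P0=M P1=I P2=I P3=I  mem[L0]=29
11. P0: load  L0  bus=[-]  L0: P0=M P1=I P2=I P3=I  mem[L0]=29
12. P1: store L0 := 6  bus=[BusRdX,Flush]  L0: P0=I P1=M P2=I P3=I  mem[L0]=25
13. P2: load  L0  bus=[BusRd]  L0: P0=I P1=O P2=S P3=I  mem[L0]=25
14. P1: store L0 := 97  bus=[BusUpgr]  L0: P0=I P1=M P2=I P3=I  mem[L0]=25
15. P2: load  L0  bus=[BusRd]  L0: P0=I P1=O P2=S P3=I  mem[L0]=25
16. P2: load  L1  bus=[BusRd]  L1: P0=I P1=I P2=E P3=I  mem[L1]=30
17. P1: store L0 := 99  bus=[BusUpgr]  L0: P0=I P1=M P2=I P3=I  mem[L0]=25
18. P2: store L0 := 93  bus=[BusRdX,Flush]  L0: P0=I P1=I P2=M P3=I  mem[L0]=99
19. P0: store L0 := 17  bus=[BusRdX,Flush]  L0: P0=M P1=I P2=I P3=I  mem[L0]=93
20. P3: load  L0  bus=[BusRd]  L0: P0=O P1=I P2=I P3=S  mem[L0]=93
21. P2: store L0 := 52  bus=[BusRdX,Flush]  L0: P0=I P1=I P2=M P3=I  mem[L0]=17
22. P2: store L0 := 61  bus=[-]  L0: P0=I P1=I P2=M P3=I  mem[L0]=17
23. P2: store L1 := 45  bus=[-]  L1: P0=I P1=I P2=M P3=I  mem[L1]=30
24. P2: load  L0  bus=[-]  L0: P0=I P1=I P2=M P3=I  mem[L0]=17
25. P0: load  L0  bus=[BusRd]  L0: P0=S P1=I P2=O P3=I  mem[L0]=17
26. P1: store L0 := 68  bus=[BusRdX,Flush]  L0: P0=I P1=M P2=I P3=I  mem[L0]=61
27. P2: store L0 := 52  bus=[BusRdX,Flush]  L0: P0=I P1=I P2=M P3=I  mem[L0]=68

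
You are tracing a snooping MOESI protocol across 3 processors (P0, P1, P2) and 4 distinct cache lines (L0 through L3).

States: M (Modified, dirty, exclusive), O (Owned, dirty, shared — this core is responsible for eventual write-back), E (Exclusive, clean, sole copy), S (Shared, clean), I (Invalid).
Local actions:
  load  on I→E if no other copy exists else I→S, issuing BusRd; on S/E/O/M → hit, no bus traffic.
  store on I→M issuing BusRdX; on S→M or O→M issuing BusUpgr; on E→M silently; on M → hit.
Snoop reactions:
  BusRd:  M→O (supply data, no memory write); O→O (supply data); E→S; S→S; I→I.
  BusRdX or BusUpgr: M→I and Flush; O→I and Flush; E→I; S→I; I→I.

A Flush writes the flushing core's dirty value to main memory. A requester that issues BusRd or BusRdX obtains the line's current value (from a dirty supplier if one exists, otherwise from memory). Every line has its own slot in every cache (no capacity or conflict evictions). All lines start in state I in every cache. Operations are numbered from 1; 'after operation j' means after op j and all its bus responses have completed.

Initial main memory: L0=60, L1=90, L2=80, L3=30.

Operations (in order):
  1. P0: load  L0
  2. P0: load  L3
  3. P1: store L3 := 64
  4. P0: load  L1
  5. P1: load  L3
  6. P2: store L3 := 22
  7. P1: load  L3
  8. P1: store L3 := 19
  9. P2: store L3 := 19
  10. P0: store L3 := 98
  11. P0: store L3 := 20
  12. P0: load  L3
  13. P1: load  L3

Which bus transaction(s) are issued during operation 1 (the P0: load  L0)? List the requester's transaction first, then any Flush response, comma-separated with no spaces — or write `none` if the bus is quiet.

bus = BusRd

1. P0: load  L0  bus=[BusRd]  L0: P0=E P1=I P2=I  mem[L0]=60
2. P0: load  L3  bus=[BusRd]  L3: P0=E P1=I P2=I  mem[L3]=30
3. P1: store L3 := 64  bus=[BusRdX]  L3: P0=I P1=M P2=I  mem[L3]=30
4. P0: load  L1  bus=[BusRd]  L1: P0=E P1=I P2=I  mem[L1]=90
5. P1: load  L3  bus=[-]  L3: P0=I P1=M P2=I  mem[L3]=30
6. P2: store L3 := 22  bus=[BusRdX,Flush]  L3: P0=I P1=I P2=M  mem[L3]=64
7. P1: load  L3  bus=[BusRd]  L3: P0=I P1=S P2=O  mem[L3]=64
8. P1: store L3 := 19  bus=[BusUpgr,Flush]  L3: P0=I P1=M P2=I  mem[L3]=22
9. P2: store L3 := 19  bus=[BusRdX,Flush]  L3: P0=I P1=I P2=M  mem[L3]=19
10. P0: store L3 := 98  bus=[BusRdX,Flush]  L3: P0=M P1=I P2=I  mem[L3]=19
11. P0: store L3 := 20  bus=[-]  L3: P0=M P1=I P2=I  mem[L3]=19
12. P0: load  L3  bus=[-]  L3: P0=M P1=I P2=I  mem[L3]=19
13. P1: load  L3  bus=[BusRd]  L3: P0=O P1=S P2=I  mem[L3]=19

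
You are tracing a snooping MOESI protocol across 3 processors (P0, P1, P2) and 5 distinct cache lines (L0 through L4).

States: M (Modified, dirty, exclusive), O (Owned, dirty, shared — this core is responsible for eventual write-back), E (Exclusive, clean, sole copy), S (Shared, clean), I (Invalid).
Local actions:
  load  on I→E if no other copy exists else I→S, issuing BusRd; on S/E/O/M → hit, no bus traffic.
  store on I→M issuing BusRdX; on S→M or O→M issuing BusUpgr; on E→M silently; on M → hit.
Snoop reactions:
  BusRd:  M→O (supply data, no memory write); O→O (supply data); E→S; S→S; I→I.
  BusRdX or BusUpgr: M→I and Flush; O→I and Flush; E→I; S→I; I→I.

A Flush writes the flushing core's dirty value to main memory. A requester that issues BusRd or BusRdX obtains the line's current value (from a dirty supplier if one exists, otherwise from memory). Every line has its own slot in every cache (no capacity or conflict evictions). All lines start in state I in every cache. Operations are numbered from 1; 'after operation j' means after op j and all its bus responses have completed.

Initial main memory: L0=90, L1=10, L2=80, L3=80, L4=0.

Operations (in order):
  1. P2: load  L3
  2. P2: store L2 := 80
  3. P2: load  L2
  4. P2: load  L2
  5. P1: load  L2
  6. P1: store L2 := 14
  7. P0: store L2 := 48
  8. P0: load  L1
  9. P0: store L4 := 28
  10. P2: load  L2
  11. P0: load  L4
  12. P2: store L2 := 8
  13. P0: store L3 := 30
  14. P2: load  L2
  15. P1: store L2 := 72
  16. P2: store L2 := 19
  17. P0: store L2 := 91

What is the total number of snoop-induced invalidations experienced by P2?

invalidations = 4

[1] P2: load  L3 | P0:I, P1:I, P2:E(80) | bus: BusRd
[2] P2: store L2 := 80 | P0:I, P1:I, P2:M(80) | bus: BusRdX
[3] P2: load  L2 | P0:I, P1:I, P2:M(80) | bus: none
[4] P2: load  L2 | P0:I, P1:I, P2:M(80) | bus: none
[5] P1: load  L2 | P0:I, P1:S(80), P2:O(80) | bus: BusRd
[6] P1: store L2 := 14 | P0:I, P1:M(14), P2:I | bus: BusUpgr,Flush
[7] P0: store L2 := 48 | P0:M(48), P1:I, P2:I | bus: BusRdX,Flush
[8] P0: load  L1 | P0:E(10), P1:I, P2:I | bus: BusRd
[9] P0: store L4 := 28 | P0:M(28), P1:I, P2:I | bus: BusRdX
[10] P2: load  L2 | P0:O(48), P1:I, P2:S(48) | bus: BusRd
[11] P0: load  L4 | P0:M(28), P1:I, P2:I | bus: none
[12] P2: store L2 := 8 | P0:I, P1:I, P2:M(8) | bus: BusUpgr,Flush
[13] P0: store L3 := 30 | P0:M(30), P1:I, P2:I | bus: BusRdX
[14] P2: load  L2 | P0:I, P1:I, P2:M(8) | bus: none
[15] P1: store L2 := 72 | P0:I, P1:M(72), P2:I | bus: BusRdX,Flush
[16] P2: store L2 := 19 | P0:I, P1:I, P2:M(19) | bus: BusRdX,Flush
[17] P0: store L2 := 91 | P0:M(91), P1:I, P2:I | bus: BusRdX,Flush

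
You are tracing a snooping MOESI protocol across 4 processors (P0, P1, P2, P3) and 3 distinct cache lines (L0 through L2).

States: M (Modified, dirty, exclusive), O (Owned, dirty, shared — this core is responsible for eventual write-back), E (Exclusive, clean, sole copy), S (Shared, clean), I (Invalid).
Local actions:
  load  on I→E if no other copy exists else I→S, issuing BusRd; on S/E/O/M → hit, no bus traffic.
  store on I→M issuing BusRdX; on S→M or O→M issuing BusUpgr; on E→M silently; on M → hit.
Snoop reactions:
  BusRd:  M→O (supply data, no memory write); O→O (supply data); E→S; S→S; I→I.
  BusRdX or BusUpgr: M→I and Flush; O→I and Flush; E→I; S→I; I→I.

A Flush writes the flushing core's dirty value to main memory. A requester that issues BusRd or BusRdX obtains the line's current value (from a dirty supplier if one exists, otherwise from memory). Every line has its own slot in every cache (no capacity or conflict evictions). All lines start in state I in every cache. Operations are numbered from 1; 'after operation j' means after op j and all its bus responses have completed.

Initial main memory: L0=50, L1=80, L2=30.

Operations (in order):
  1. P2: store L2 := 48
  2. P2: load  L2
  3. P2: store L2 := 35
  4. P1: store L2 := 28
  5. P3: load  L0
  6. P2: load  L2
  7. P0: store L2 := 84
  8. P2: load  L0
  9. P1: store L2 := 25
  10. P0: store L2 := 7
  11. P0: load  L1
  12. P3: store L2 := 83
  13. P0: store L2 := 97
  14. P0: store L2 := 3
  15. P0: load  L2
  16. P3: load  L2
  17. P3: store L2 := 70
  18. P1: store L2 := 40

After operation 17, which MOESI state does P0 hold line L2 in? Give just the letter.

1. P2: store L2 := 48  bus=[BusRdX]  L2: P0=I P1=I P2=M P3=I  mem[L2]=30
2. P2: load  L2  bus=[-]  L2: P0=I P1=I P2=M P3=I  mem[L2]=30
3. P2: store L2 := 35  bus=[-]  L2: P0=I P1=I P2=M P3=I  mem[L2]=30
4. P1: store L2 := 28  bus=[BusRdX,Flush]  L2: P0=I P1=M P2=I P3=I  mem[L2]=35
5. P3: load  L0  bus=[BusRd]  L0: P0=I P1=I P2=I P3=E  mem[L0]=50
6. P2: load  L2  bus=[BusRd]  L2: P0=I P1=O P2=S P3=I  mem[L2]=35
7. P0: store L2 := 84  bus=[BusRdX,Flush]  L2: P0=M P1=I P2=I P3=I  mem[L2]=28
8. P2: load  L0  bus=[BusRd]  L0: P0=I P1=I P2=S P3=S  mem[L0]=50
9. P1: store L2 := 25  bus=[BusRdX,Flush]  L2: P0=I P1=M P2=I P3=I  mem[L2]=84
10. P0: store L2 := 7  bus=[BusRdX,Flush]  L2: P0=M P1=I P2=I P3=I  mem[L2]=25
11. P0: load  L1  bus=[BusRd]  L1: P0=E P1=I P2=I P3=I  mem[L1]=80
12. P3: store L2 := 83  bus=[BusRdX,Flush]  L2: P0=I P1=I P2=I P3=M  mem[L2]=7
13. P0: store L2 := 97  bus=[BusRdX,Flush]  L2: P0=M P1=I P2=I P3=I  mem[L2]=83
14. P0: store L2 := 3  bus=[-]  L2: P0=M P1=I P2=I P3=I  mem[L2]=83
15. P0: load  L2  bus=[-]  L2: P0=M P1=I P2=I P3=I  mem[L2]=83
16. P3: load  L2  bus=[BusRd]  L2: P0=O P1=I P2=I P3=S  mem[L2]=83
17. P3: store L2 := 70  bus=[BusUpgr,Flush]  L2: P0=I P1=I P2=I P3=M  mem[L2]=3
18. P1: store L2 := 40  bus=[BusRdX,Flush]  L2: P0=I P1=M P2=I P3=I  mem[L2]=70

state = I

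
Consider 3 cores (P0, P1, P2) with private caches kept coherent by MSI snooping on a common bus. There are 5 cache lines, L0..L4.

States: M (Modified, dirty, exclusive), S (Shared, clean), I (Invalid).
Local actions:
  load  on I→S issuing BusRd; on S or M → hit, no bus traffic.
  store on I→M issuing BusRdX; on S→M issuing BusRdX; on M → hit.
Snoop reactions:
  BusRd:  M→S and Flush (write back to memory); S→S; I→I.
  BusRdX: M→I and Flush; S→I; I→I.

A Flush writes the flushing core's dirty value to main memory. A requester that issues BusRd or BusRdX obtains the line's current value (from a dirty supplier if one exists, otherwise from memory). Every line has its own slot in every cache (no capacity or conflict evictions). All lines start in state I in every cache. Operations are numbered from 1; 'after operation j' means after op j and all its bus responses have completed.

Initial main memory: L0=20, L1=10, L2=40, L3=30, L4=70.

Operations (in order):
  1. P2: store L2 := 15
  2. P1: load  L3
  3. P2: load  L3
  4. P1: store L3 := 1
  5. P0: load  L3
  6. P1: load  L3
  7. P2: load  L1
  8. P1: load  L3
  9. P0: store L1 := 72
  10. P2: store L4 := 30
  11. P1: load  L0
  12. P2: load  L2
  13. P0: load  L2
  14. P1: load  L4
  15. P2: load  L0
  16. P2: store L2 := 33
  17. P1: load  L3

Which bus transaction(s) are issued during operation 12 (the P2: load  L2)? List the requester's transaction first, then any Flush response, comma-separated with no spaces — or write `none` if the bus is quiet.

bus = none

step 1: P2: store L2 := 15  ⟶  IIM  (L2)  txn=BusRdX  M[L2]=40
step 2: P1: load  L3  ⟶  ISI  (L3)  txn=BusRd  M[L3]=30
step 3: P2: load  L3  ⟶  ISS  (L3)  txn=BusRd  M[L3]=30
step 4: P1: store L3 := 1  ⟶  IMI  (L3)  txn=BusRdX  M[L3]=30
step 5: P0: load  L3  ⟶  SSI  (L3)  txn=BusRd+Flush  M[L3]=1
step 6: P1: load  L3  ⟶  SSI  (L3)  txn=∅  M[L3]=1
step 7: P2: load  L1  ⟶  IIS  (L1)  txn=BusRd  M[L1]=10
step 8: P1: load  L3  ⟶  SSI  (L3)  txn=∅  M[L3]=1
step 9: P0: store L1 := 72  ⟶  MII  (L1)  txn=BusRdX  M[L1]=10
step 10: P2: store L4 := 30  ⟶  IIM  (L4)  txn=BusRdX  M[L4]=70
step 11: P1: load  L0  ⟶  ISI  (L0)  txn=BusRd  M[L0]=20
step 12: P2: load  L2  ⟶  IIM  (L2)  txn=∅  M[L2]=40
step 13: P0: load  L2  ⟶  SIS  (L2)  txn=BusRd+Flush  M[L2]=15
step 14: P1: load  L4  ⟶  ISS  (L4)  txn=BusRd+Flush  M[L4]=30
step 15: P2: load  L0  ⟶  ISS  (L0)  txn=BusRd  M[L0]=20
step 16: P2: store L2 := 33  ⟶  IIM  (L2)  txn=BusRdX  M[L2]=15
step 17: P1: load  L3  ⟶  SSI  (L3)  txn=∅  M[L3]=1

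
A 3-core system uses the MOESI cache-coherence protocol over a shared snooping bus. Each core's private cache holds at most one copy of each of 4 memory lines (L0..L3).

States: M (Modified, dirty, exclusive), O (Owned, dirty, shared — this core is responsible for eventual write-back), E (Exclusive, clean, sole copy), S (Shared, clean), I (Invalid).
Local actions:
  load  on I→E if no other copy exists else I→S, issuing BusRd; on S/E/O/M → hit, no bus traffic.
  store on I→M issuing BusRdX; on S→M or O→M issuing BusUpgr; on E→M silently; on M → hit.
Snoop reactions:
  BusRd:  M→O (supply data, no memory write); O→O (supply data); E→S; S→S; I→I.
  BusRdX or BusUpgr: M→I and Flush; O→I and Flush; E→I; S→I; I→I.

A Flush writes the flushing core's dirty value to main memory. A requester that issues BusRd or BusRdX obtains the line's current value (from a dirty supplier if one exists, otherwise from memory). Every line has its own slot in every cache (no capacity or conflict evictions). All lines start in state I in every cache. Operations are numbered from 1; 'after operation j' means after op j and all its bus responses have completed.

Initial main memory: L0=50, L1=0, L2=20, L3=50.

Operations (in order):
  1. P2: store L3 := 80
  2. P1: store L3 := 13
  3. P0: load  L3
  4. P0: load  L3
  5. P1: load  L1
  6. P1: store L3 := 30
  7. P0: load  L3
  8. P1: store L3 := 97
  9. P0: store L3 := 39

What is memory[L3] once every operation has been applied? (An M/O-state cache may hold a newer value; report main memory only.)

[1] P2: store L3 := 80 | P0:I, P1:I, P2:M(80) | bus: BusRdX
[2] P1: store L3 := 13 | P0:I, P1:M(13), P2:I | bus: BusRdX,Flush
[3] P0: load  L3 | P0:S(13), P1:O(13), P2:I | bus: BusRd
[4] P0: load  L3 | P0:S(13), P1:O(13), P2:I | bus: none
[5] P1: load  L1 | P0:I, P1:E(0), P2:I | bus: BusRd
[6] P1: store L3 := 30 | P0:I, P1:M(30), P2:I | bus: BusUpgr
[7] P0: load  L3 | P0:S(30), P1:O(30), P2:I | bus: BusRd
[8] P1: store L3 := 97 | P0:I, P1:M(97), P2:I | bus: BusUpgr
[9] P0: store L3 := 39 | P0:M(39), P1:I, P2:I | bus: BusRdX,Flush

memory[L3] = 97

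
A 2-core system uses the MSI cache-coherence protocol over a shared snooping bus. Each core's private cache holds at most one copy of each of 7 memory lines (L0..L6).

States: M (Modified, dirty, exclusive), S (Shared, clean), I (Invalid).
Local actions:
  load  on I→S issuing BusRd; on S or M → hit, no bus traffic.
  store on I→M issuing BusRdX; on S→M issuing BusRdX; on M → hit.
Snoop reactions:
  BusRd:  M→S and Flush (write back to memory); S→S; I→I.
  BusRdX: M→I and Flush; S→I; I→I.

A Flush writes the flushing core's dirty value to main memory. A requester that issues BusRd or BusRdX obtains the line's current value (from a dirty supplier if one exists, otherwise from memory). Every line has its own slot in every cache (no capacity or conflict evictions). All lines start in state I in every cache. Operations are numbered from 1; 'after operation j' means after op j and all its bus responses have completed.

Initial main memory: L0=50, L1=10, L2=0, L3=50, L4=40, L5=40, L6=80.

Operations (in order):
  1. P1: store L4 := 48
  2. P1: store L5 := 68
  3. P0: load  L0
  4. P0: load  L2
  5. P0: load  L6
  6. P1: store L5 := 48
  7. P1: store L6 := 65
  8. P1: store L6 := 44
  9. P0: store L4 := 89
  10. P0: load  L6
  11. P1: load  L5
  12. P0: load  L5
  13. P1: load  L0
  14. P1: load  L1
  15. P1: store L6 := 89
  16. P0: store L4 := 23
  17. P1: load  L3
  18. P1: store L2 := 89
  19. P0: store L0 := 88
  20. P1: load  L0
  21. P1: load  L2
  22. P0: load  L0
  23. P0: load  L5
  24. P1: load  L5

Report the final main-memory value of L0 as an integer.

[1] P1: store L4 := 48 | P0:I, P1:M(48) | bus: BusRdX
[2] P1: store L5 := 68 | P0:I, P1:M(68) | bus: BusRdX
[3] P0: load  L0 | P0:S(50), P1:I | bus: BusRd
[4] P0: load  L2 | P0:S(0), P1:I | bus: BusRd
[5] P0: load  L6 | P0:S(80), P1:I | bus: BusRd
[6] P1: store L5 := 48 | P0:I, P1:M(48) | bus: none
[7] P1: store L6 := 65 | P0:I, P1:M(65) | bus: BusRdX
[8] P1: store L6 := 44 | P0:I, P1:M(44) | bus: none
[9] P0: store L4 := 89 | P0:M(89), P1:I | bus: BusRdX,Flush
[10] P0: load  L6 | P0:S(44), P1:S(44) | bus: BusRd,Flush
[11] P1: load  L5 | P0:I, P1:M(48) | bus: none
[12] P0: load  L5 | P0:S(48), P1:S(48) | bus: BusRd,Flush
[13] P1: load  L0 | P0:S(50), P1:S(50) | bus: BusRd
[14] P1: load  L1 | P0:I, P1:S(10) | bus: BusRd
[15] P1: store L6 := 89 | P0:I, P1:M(89) | bus: BusRdX
[16] P0: store L4 := 23 | P0:M(23), P1:I | bus: none
[17] P1: load  L3 | P0:I, P1:S(50) | bus: BusRd
[18] P1: store L2 := 89 | P0:I, P1:M(89) | bus: BusRdX
[19] P0: store L0 := 88 | P0:M(88), P1:I | bus: BusRdX
[20] P1: load  L0 | P0:S(88), P1:S(88) | bus: BusRd,Flush
[21] P1: load  L2 | P0:I, P1:M(89) | bus: none
[22] P0: load  L0 | P0:S(88), P1:S(88) | bus: none
[23] P0: load  L5 | P0:S(48), P1:S(48) | bus: none
[24] P1: load  L5 | P0:S(48), P1:S(48) | bus: none

memory[L0] = 88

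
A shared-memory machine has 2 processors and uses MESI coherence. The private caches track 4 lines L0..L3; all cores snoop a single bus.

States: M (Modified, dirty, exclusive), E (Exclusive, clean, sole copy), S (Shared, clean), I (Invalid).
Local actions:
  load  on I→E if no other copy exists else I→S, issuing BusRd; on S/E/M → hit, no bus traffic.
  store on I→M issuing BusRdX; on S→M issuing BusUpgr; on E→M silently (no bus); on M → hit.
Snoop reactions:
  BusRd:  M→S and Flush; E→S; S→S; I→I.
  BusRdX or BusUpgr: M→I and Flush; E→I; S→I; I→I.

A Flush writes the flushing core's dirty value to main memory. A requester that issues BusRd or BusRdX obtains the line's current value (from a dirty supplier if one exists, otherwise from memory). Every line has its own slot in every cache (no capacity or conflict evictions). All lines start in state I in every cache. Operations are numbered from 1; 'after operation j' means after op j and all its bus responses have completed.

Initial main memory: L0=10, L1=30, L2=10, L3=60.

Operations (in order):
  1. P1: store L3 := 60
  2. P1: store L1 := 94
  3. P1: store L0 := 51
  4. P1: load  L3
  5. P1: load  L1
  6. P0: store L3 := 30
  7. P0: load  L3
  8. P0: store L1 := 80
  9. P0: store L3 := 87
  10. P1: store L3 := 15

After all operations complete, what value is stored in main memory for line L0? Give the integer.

1. P1: store L3 := 60  bus=[BusRdX]  L3: P0=I P1=M  mem[L3]=60
2. P1: store L1 := 94  bus=[BusRdX]  L1: P0=I P1=M  mem[L1]=30
3. P1: store L0 := 51  bus=[BusRdX]  L0: P0=I P1=M  mem[L0]=10
4. P1: load  L3  bus=[-]  L3: P0=I P1=M  mem[L3]=60
5. P1: load  L1  bus=[-]  L1: P0=I P1=M  mem[L1]=30
6. P0: store L3 := 30  bus=[BusRdX,Flush]  L3: P0=M P1=I  mem[L3]=60
7. P0: load  L3  bus=[-]  L3: P0=M P1=I  mem[L3]=60
8. P0: store L1 := 80  bus=[BusRdX,Flush]  L1: P0=M P1=I  mem[L1]=94
9. P0: store L3 := 87  bus=[-]  L3: P0=M P1=I  mem[L3]=60
10. P1: store L3 := 15  bus=[BusRdX,Flush]  L3: P0=I P1=M  mem[L3]=87

memory[L0] = 10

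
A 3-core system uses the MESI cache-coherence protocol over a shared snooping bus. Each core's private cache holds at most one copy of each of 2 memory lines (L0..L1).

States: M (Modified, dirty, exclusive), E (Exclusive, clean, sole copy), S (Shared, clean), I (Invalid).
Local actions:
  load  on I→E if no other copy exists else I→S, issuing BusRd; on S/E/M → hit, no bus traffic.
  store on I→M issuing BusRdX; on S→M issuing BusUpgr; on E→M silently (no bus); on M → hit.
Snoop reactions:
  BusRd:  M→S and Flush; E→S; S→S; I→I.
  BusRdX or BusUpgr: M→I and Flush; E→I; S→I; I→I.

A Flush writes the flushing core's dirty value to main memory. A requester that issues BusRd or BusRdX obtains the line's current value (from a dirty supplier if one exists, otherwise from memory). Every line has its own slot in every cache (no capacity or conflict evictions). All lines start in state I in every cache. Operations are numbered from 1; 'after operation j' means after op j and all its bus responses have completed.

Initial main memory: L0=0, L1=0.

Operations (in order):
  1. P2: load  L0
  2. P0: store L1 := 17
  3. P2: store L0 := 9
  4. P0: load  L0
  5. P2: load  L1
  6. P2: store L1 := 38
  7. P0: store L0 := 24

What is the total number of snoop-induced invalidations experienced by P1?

[1] P2: load  L0 | P0:I, P1:I, P2:E(0) | bus: BusRd
[2] P0: store L1 := 17 | P0:M(17), P1:I, P2:I | bus: BusRdX
[3] P2: store L0 := 9 | P0:I, P1:I, P2:M(9) | bus: none
[4] P0: load  L0 | P0:S(9), P1:I, P2:S(9) | bus: BusRd,Flush
[5] P2: load  L1 | P0:S(17), P1:I, P2:S(17) | bus: BusRd,Flush
[6] P2: store L1 := 38 | P0:I, P1:I, P2:M(38) | bus: BusUpgr
[7] P0: store L0 := 24 | P0:M(24), P1:I, P2:I | bus: BusUpgr

invalidations = 0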